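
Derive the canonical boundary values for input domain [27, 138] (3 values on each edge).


Range: [27, 138]
Boundaries: just below min, min, min+1, max-1, max, just above max
Values: [26, 27, 28, 137, 138, 139]

[26, 27, 28, 137, 138, 139]


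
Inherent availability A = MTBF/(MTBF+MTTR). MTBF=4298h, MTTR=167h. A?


Availability = MTBF / (MTBF + MTTR)
Availability = 4298 / (4298 + 167)
Availability = 4298 / 4465
Availability = 96.2598%

96.2598%


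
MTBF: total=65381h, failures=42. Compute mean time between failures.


Formula: MTBF = Total operating time / Number of failures
MTBF = 65381 / 42
MTBF = 1556.69 hours

1556.69 hours


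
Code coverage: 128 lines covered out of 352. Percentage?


Coverage = covered / total * 100
Coverage = 128 / 352 * 100
Coverage = 36.36%

36.36%


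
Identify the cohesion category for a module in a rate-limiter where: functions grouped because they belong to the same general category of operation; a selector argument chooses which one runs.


Reasoning: Grouped by category of activity, not by data or sequence
Type: Logical cohesion

Logical cohesion


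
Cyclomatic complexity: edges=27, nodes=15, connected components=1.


Formula: V(G) = E - N + 2P
V(G) = 27 - 15 + 2*1
V(G) = 12 + 2
V(G) = 14

14


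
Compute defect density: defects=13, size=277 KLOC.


Defect density = defects / KLOC
Defect density = 13 / 277
Defect density = 0.047 defects/KLOC

0.047 defects/KLOC


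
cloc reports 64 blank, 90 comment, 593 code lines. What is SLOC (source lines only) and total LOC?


Total LOC = blank + comment + code
Total LOC = 64 + 90 + 593 = 747
SLOC (source only) = code = 593

Total LOC: 747, SLOC: 593


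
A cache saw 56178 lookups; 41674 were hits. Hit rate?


Formula: hit rate = hits / (hits + misses) * 100
hit rate = 41674 / (41674 + 14504) * 100
hit rate = 41674 / 56178 * 100
hit rate = 74.18%

74.18%


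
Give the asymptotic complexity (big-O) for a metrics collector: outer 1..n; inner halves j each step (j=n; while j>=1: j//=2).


Reasoning: n times log n
Complexity: O(n log n)

O(n log n)


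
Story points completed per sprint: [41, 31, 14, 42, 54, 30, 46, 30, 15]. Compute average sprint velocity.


Formula: Avg velocity = Total points / Number of sprints
Points: [41, 31, 14, 42, 54, 30, 46, 30, 15]
Sum = 41 + 31 + 14 + 42 + 54 + 30 + 46 + 30 + 15 = 303
Avg velocity = 303 / 9 = 33.67 points/sprint

33.67 points/sprint


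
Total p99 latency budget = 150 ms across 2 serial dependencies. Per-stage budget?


Formula: per_stage = total_budget / stages
per_stage = 150 / 2
per_stage = 75.0 ms

75.0 ms


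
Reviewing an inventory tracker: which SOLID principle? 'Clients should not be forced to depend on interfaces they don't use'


This describes the Interface Segregation Principle (ISP)

Interface Segregation Principle (ISP)


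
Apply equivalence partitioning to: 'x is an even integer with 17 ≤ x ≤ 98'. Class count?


Constraint: even integers in [17, 98]
Class 1: x < 17 — out-of-range invalid
Class 2: x in [17,98] but odd — wrong type invalid
Class 3: x in [17,98] and even — valid
Class 4: x > 98 — out-of-range invalid
Total equivalence classes: 4

4 equivalence classes


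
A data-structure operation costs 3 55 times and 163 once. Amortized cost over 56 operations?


Formula: Amortized cost = Total cost / Operations
Total cost = (55 * 3) + (1 * 163)
Total cost = 165 + 163 = 328
Amortized = 328 / 56 = 5.8571

5.8571


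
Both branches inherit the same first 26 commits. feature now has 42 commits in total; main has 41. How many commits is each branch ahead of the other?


Common ancestor: commit #26
feature commits after divergence: 42 - 26 = 16
main commits after divergence: 41 - 26 = 15
feature is 16 commits ahead of main
main is 15 commits ahead of feature

feature ahead: 16, main ahead: 15


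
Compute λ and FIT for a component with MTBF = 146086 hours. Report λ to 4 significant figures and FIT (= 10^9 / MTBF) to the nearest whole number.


Formula: λ = 1 / MTBF; FIT = λ × 1e9 = 1e9 / MTBF
λ = 1 / 146086 ≈ 6.845e-06 failures/hour
FIT = 1e9 / 146086 ≈ 6845 failures per 1e9 hours (nearest whole number)

λ = 6.845e-06 /h, FIT = 6845


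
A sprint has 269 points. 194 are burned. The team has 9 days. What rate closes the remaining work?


Formula: Required rate = Remaining points / Days left
Remaining = 269 - 194 = 75 points
Required rate = 75 / 9 = 8.33 points/day

8.33 points/day


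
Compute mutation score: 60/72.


Mutation score = killed / total * 100
Mutation score = 60 / 72 * 100
Mutation score = 83.33%

83.33%


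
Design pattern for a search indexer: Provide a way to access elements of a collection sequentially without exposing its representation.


This matches the Iterator pattern

Iterator


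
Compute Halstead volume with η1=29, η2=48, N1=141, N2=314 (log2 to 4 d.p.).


Formula: V = N * log2(η), where N = N1 + N2 and η = η1 + η2
η = 29 + 48 = 77
N = 141 + 314 = 455
log2(77) ≈ 6.2668
V = 455 * 6.2668 = 2851.39

2851.39


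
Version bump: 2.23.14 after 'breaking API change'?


Current: 2.23.14
Change category: 'breaking API change' → major bump
SemVer rule: major bump → increment MAJOR, reset MINOR and PATCH to 0
New: 3.0.0

3.0.0


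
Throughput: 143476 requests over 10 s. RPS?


Formula: throughput = requests / seconds
throughput = 143476 / 10
throughput = 14347.6 requests/second

14347.6 requests/second


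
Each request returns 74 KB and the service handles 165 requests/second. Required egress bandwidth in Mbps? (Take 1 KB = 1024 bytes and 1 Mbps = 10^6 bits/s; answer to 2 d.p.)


Formula: Mbps = payload_bytes * RPS * 8 / 1e6
Payload per request = 74 KB = 74 * 1024 = 75776 bytes
Total bytes/sec = 75776 * 165 = 12503040
Total bits/sec = 12503040 * 8 = 100024320
Mbps = 100024320 / 1e6 = 100.02

100.02 Mbps


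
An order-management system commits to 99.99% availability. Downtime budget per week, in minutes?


Formula: allowed downtime = period * (100 - SLA) / 100
Period (week) = 10080 minutes
Unavailability fraction = (100 - 99.99) / 100
Allowed downtime = 10080 * (100 - 99.99) / 100
Allowed downtime = 1.008 minutes

1.008 minutes


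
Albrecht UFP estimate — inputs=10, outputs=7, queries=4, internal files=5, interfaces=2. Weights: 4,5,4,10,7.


UFP = EI*4 + EO*5 + EQ*4 + ILF*10 + EIF*7
UFP = 10*4 + 7*5 + 4*4 + 5*10 + 2*7
UFP = 40 + 35 + 16 + 50 + 14
UFP = 155

155


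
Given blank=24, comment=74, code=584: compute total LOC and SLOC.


Total LOC = blank + comment + code
Total LOC = 24 + 74 + 584 = 682
SLOC (source only) = code = 584

Total LOC: 682, SLOC: 584


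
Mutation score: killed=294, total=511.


Mutation score = killed / total * 100
Mutation score = 294 / 511 * 100
Mutation score = 57.53%

57.53%


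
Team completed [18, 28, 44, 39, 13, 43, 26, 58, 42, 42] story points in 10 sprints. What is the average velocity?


Formula: Avg velocity = Total points / Number of sprints
Points: [18, 28, 44, 39, 13, 43, 26, 58, 42, 42]
Sum = 18 + 28 + 44 + 39 + 13 + 43 + 26 + 58 + 42 + 42 = 353
Avg velocity = 353 / 10 = 35.3 points/sprint

35.3 points/sprint


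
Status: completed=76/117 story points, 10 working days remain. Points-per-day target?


Formula: Required rate = Remaining points / Days left
Remaining = 117 - 76 = 41 points
Required rate = 41 / 10 = 4.1 points/day

4.1 points/day


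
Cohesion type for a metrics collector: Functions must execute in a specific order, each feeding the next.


Reasoning: Output of one is input to next
Type: Sequential cohesion

Sequential cohesion


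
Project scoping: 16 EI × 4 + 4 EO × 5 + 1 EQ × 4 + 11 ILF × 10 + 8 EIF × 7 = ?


UFP = EI*4 + EO*5 + EQ*4 + ILF*10 + EIF*7
UFP = 16*4 + 4*5 + 1*4 + 11*10 + 8*7
UFP = 64 + 20 + 4 + 110 + 56
UFP = 254

254


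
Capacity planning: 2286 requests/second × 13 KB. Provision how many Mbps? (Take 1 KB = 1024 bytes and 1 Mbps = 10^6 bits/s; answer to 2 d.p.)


Formula: Mbps = payload_bytes * RPS * 8 / 1e6
Payload per request = 13 KB = 13 * 1024 = 13312 bytes
Total bytes/sec = 13312 * 2286 = 30431232
Total bits/sec = 30431232 * 8 = 243449856
Mbps = 243449856 / 1e6 = 243.45

243.45 Mbps


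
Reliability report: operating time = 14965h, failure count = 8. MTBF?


Formula: MTBF = Total operating time / Number of failures
MTBF = 14965 / 8
MTBF = 1870.63 hours

1870.63 hours


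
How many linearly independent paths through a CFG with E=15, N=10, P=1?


Formula: V(G) = E - N + 2P
V(G) = 15 - 10 + 2*1
V(G) = 5 + 2
V(G) = 7

7


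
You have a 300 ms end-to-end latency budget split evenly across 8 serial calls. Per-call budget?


Formula: per_stage = total_budget / stages
per_stage = 300 / 8
per_stage = 37.5 ms

37.5 ms


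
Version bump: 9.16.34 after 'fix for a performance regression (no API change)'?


Current: 9.16.34
Change category: 'fix for a performance regression (no API change)' → patch bump
SemVer rule: patch bump → increment PATCH (MAJOR and MINOR unchanged)
New: 9.16.35

9.16.35


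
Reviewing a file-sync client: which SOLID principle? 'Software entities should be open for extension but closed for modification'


This describes the Open/Closed Principle (OCP)

Open/Closed Principle (OCP)


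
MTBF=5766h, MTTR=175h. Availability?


Availability = MTBF / (MTBF + MTTR)
Availability = 5766 / (5766 + 175)
Availability = 5766 / 5941
Availability = 97.0544%

97.0544%


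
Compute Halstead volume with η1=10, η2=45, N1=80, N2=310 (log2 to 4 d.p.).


Formula: V = N * log2(η), where N = N1 + N2 and η = η1 + η2
η = 10 + 45 = 55
N = 80 + 310 = 390
log2(55) ≈ 5.7814
V = 390 * 5.7814 = 2254.75

2254.75


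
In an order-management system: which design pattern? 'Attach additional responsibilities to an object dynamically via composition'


This matches the Decorator pattern

Decorator


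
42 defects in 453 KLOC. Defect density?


Defect density = defects / KLOC
Defect density = 42 / 453
Defect density = 0.093 defects/KLOC

0.093 defects/KLOC


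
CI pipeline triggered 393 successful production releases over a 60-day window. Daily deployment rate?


Formula: deployments per day = releases / days
= 393 / 60
= 6.55 deploys/day
(equivalently, 45.85 deploys/week)

6.55 deploys/day


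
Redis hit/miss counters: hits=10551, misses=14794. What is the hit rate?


Formula: hit rate = hits / (hits + misses) * 100
hit rate = 10551 / (10551 + 14794) * 100
hit rate = 10551 / 25345 * 100
hit rate = 41.63%

41.63%


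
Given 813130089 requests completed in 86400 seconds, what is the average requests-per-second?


Formula: throughput = requests / seconds
throughput = 813130089 / 86400
throughput = 9411.23 requests/second

9411.23 requests/second


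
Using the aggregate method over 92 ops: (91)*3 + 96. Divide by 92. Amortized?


Formula: Amortized cost = Total cost / Operations
Total cost = (91 * 3) + (1 * 96)
Total cost = 273 + 96 = 369
Amortized = 369 / 92 = 4.0109

4.0109


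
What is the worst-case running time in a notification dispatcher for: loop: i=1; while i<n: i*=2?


Reasoning: i doubles each step so iterations are log2(n)
Complexity: O(log n)

O(log n)


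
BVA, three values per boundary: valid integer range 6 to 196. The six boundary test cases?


Range: [6, 196]
Boundaries: just below min, min, min+1, max-1, max, just above max
Values: [5, 6, 7, 195, 196, 197]

[5, 6, 7, 195, 196, 197]


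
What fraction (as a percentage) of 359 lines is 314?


Coverage = covered / total * 100
Coverage = 314 / 359 * 100
Coverage = 87.47%

87.47%


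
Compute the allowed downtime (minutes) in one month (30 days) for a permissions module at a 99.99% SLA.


Formula: allowed downtime = period * (100 - SLA) / 100
Period (month (30 days)) = 43200 minutes
Unavailability fraction = (100 - 99.99) / 100
Allowed downtime = 43200 * (100 - 99.99) / 100
Allowed downtime = 4.32 minutes

4.32 minutes


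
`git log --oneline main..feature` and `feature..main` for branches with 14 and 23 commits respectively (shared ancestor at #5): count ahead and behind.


Common ancestor: commit #5
feature commits after divergence: 14 - 5 = 9
main commits after divergence: 23 - 5 = 18
feature is 9 commits ahead of main
main is 18 commits ahead of feature

feature ahead: 9, main ahead: 18


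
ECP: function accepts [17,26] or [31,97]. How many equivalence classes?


Valid ranges: [17,26] and [31,97]
Class 1: x < 17 — invalid
Class 2: 17 ≤ x ≤ 26 — valid
Class 3: 26 < x < 31 — invalid (gap between ranges)
Class 4: 31 ≤ x ≤ 97 — valid
Class 5: x > 97 — invalid
Total equivalence classes: 5

5 equivalence classes


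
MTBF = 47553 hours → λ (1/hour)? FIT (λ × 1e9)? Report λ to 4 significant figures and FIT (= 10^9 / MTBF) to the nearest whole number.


Formula: λ = 1 / MTBF; FIT = λ × 1e9 = 1e9 / MTBF
λ = 1 / 47553 ≈ 2.103e-05 failures/hour
FIT = 1e9 / 47553 ≈ 21029 failures per 1e9 hours (nearest whole number)

λ = 2.103e-05 /h, FIT = 21029


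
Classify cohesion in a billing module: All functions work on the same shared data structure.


Reasoning: Functions share data
Type: Communicational cohesion

Communicational cohesion


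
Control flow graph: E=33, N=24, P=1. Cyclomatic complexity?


Formula: V(G) = E - N + 2P
V(G) = 33 - 24 + 2*1
V(G) = 9 + 2
V(G) = 11

11


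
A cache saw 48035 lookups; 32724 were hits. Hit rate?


Formula: hit rate = hits / (hits + misses) * 100
hit rate = 32724 / (32724 + 15311) * 100
hit rate = 32724 / 48035 * 100
hit rate = 68.13%

68.13%


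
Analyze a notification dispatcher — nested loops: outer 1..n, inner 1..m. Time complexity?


Reasoning: product of independent bounds
Complexity: O(n*m)

O(n*m)


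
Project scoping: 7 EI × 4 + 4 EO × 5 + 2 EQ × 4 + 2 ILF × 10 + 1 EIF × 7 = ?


UFP = EI*4 + EO*5 + EQ*4 + ILF*10 + EIF*7
UFP = 7*4 + 4*5 + 2*4 + 2*10 + 1*7
UFP = 28 + 20 + 8 + 20 + 7
UFP = 83

83


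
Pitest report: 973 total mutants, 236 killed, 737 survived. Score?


Mutation score = killed / total * 100
Mutation score = 236 / 973 * 100
Mutation score = 24.25%

24.25%


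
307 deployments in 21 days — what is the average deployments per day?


Formula: deployments per day = releases / days
= 307 / 21
= 14.619 deploys/day
(equivalently, 102.33 deploys/week)

14.619 deploys/day


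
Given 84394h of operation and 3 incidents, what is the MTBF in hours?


Formula: MTBF = Total operating time / Number of failures
MTBF = 84394 / 3
MTBF = 28131.33 hours

28131.33 hours


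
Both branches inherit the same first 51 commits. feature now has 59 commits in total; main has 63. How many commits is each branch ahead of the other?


Common ancestor: commit #51
feature commits after divergence: 59 - 51 = 8
main commits after divergence: 63 - 51 = 12
feature is 8 commits ahead of main
main is 12 commits ahead of feature

feature ahead: 8, main ahead: 12


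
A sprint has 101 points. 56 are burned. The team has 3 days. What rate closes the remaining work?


Formula: Required rate = Remaining points / Days left
Remaining = 101 - 56 = 45 points
Required rate = 45 / 3 = 15.0 points/day

15.0 points/day


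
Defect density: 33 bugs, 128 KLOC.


Defect density = defects / KLOC
Defect density = 33 / 128
Defect density = 0.258 defects/KLOC

0.258 defects/KLOC


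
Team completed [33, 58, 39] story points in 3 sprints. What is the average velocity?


Formula: Avg velocity = Total points / Number of sprints
Points: [33, 58, 39]
Sum = 33 + 58 + 39 = 130
Avg velocity = 130 / 3 = 43.33 points/sprint

43.33 points/sprint


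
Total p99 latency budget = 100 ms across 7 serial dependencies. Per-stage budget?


Formula: per_stage = total_budget / stages
per_stage = 100 / 7
per_stage = 14.29 ms

14.29 ms


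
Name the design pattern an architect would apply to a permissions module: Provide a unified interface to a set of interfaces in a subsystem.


This matches the Facade pattern

Facade


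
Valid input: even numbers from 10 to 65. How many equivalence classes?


Constraint: even integers in [10, 65]
Class 1: x < 10 — out-of-range invalid
Class 2: x in [10,65] but odd — wrong type invalid
Class 3: x in [10,65] and even — valid
Class 4: x > 65 — out-of-range invalid
Total equivalence classes: 4

4 equivalence classes


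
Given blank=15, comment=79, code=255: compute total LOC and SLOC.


Total LOC = blank + comment + code
Total LOC = 15 + 79 + 255 = 349
SLOC (source only) = code = 255

Total LOC: 349, SLOC: 255


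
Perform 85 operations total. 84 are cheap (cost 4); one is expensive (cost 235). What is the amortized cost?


Formula: Amortized cost = Total cost / Operations
Total cost = (84 * 4) + (1 * 235)
Total cost = 336 + 235 = 571
Amortized = 571 / 85 = 6.7176

6.7176


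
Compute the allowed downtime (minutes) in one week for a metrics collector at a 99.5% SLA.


Formula: allowed downtime = period * (100 - SLA) / 100
Period (week) = 10080 minutes
Unavailability fraction = (100 - 99.5) / 100
Allowed downtime = 10080 * (100 - 99.5) / 100
Allowed downtime = 50.4 minutes

50.4 minutes


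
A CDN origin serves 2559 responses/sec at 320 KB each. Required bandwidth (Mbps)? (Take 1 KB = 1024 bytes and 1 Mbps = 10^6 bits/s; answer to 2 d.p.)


Formula: Mbps = payload_bytes * RPS * 8 / 1e6
Payload per request = 320 KB = 320 * 1024 = 327680 bytes
Total bytes/sec = 327680 * 2559 = 838533120
Total bits/sec = 838533120 * 8 = 6708264960
Mbps = 6708264960 / 1e6 = 6708.26

6708.26 Mbps


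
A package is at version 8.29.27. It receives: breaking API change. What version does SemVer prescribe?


Current: 8.29.27
Change category: 'breaking API change' → major bump
SemVer rule: major bump → increment MAJOR, reset MINOR and PATCH to 0
New: 9.0.0

9.0.0


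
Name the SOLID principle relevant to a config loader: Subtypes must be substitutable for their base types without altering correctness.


This describes the Liskov Substitution Principle (LSP)

Liskov Substitution Principle (LSP)


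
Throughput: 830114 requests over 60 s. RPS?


Formula: throughput = requests / seconds
throughput = 830114 / 60
throughput = 13835.23 requests/second

13835.23 requests/second


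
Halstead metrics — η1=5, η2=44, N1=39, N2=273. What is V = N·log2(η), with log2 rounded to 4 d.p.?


Formula: V = N * log2(η), where N = N1 + N2 and η = η1 + η2
η = 5 + 44 = 49
N = 39 + 273 = 312
log2(49) ≈ 5.6147
V = 312 * 5.6147 = 1751.79

1751.79


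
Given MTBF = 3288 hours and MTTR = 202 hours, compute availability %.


Availability = MTBF / (MTBF + MTTR)
Availability = 3288 / (3288 + 202)
Availability = 3288 / 3490
Availability = 94.212%

94.212%


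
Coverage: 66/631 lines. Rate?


Coverage = covered / total * 100
Coverage = 66 / 631 * 100
Coverage = 10.46%

10.46%


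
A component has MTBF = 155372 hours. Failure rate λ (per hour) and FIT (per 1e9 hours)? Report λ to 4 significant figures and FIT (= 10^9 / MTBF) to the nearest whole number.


Formula: λ = 1 / MTBF; FIT = λ × 1e9 = 1e9 / MTBF
λ = 1 / 155372 ≈ 6.436e-06 failures/hour
FIT = 1e9 / 155372 ≈ 6436 failures per 1e9 hours (nearest whole number)

λ = 6.436e-06 /h, FIT = 6436


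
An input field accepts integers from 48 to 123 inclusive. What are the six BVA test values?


Range: [48, 123]
Boundaries: just below min, min, min+1, max-1, max, just above max
Values: [47, 48, 49, 122, 123, 124]

[47, 48, 49, 122, 123, 124]


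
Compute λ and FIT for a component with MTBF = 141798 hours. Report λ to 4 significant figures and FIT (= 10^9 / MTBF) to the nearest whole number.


Formula: λ = 1 / MTBF; FIT = λ × 1e9 = 1e9 / MTBF
λ = 1 / 141798 ≈ 7.052e-06 failures/hour
FIT = 1e9 / 141798 ≈ 7052 failures per 1e9 hours (nearest whole number)

λ = 7.052e-06 /h, FIT = 7052


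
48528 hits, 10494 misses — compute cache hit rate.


Formula: hit rate = hits / (hits + misses) * 100
hit rate = 48528 / (48528 + 10494) * 100
hit rate = 48528 / 59022 * 100
hit rate = 82.22%

82.22%


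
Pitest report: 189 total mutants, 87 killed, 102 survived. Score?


Mutation score = killed / total * 100
Mutation score = 87 / 189 * 100
Mutation score = 46.03%

46.03%


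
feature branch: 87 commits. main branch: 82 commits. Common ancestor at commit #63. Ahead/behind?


Common ancestor: commit #63
feature commits after divergence: 87 - 63 = 24
main commits after divergence: 82 - 63 = 19
feature is 24 commits ahead of main
main is 19 commits ahead of feature

feature ahead: 24, main ahead: 19


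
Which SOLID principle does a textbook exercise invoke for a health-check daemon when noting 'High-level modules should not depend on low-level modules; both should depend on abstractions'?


This describes the Dependency Inversion Principle (DIP)

Dependency Inversion Principle (DIP)


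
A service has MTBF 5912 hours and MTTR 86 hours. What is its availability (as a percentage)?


Availability = MTBF / (MTBF + MTTR)
Availability = 5912 / (5912 + 86)
Availability = 5912 / 5998
Availability = 98.5662%

98.5662%


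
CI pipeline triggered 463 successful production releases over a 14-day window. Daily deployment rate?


Formula: deployments per day = releases / days
= 463 / 14
= 33.071 deploys/day
(equivalently, 231.5 deploys/week)

33.071 deploys/day


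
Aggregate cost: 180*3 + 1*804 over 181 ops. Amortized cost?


Formula: Amortized cost = Total cost / Operations
Total cost = (180 * 3) + (1 * 804)
Total cost = 540 + 804 = 1344
Amortized = 1344 / 181 = 7.4254

7.4254


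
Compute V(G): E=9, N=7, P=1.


Formula: V(G) = E - N + 2P
V(G) = 9 - 7 + 2*1
V(G) = 2 + 2
V(G) = 4

4


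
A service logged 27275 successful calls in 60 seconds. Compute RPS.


Formula: throughput = requests / seconds
throughput = 27275 / 60
throughput = 454.58 requests/second

454.58 requests/second


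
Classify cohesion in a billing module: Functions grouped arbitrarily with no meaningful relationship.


Reasoning: Worst: random grouping
Type: Coincidental cohesion

Coincidental cohesion


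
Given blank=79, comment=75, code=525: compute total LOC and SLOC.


Total LOC = blank + comment + code
Total LOC = 79 + 75 + 525 = 679
SLOC (source only) = code = 525

Total LOC: 679, SLOC: 525


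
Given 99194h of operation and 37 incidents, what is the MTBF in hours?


Formula: MTBF = Total operating time / Number of failures
MTBF = 99194 / 37
MTBF = 2680.92 hours

2680.92 hours


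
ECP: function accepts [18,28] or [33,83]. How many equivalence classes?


Valid ranges: [18,28] and [33,83]
Class 1: x < 18 — invalid
Class 2: 18 ≤ x ≤ 28 — valid
Class 3: 28 < x < 33 — invalid (gap between ranges)
Class 4: 33 ≤ x ≤ 83 — valid
Class 5: x > 83 — invalid
Total equivalence classes: 5

5 equivalence classes


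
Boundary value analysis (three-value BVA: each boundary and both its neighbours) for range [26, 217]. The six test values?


Range: [26, 217]
Boundaries: just below min, min, min+1, max-1, max, just above max
Values: [25, 26, 27, 216, 217, 218]

[25, 26, 27, 216, 217, 218]


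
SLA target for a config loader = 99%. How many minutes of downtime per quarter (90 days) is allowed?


Formula: allowed downtime = period * (100 - SLA) / 100
Period (quarter (90 days)) = 129600 minutes
Unavailability fraction = (100 - 99.0) / 100
Allowed downtime = 129600 * (100 - 99.0) / 100
Allowed downtime = 1296.0 minutes

1296.0 minutes


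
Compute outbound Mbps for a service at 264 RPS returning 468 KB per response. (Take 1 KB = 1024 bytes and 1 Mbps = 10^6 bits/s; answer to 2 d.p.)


Formula: Mbps = payload_bytes * RPS * 8 / 1e6
Payload per request = 468 KB = 468 * 1024 = 479232 bytes
Total bytes/sec = 479232 * 264 = 126517248
Total bits/sec = 126517248 * 8 = 1012137984
Mbps = 1012137984 / 1e6 = 1012.14

1012.14 Mbps


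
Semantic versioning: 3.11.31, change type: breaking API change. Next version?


Current: 3.11.31
Change category: 'breaking API change' → major bump
SemVer rule: major bump → increment MAJOR, reset MINOR and PATCH to 0
New: 4.0.0

4.0.0


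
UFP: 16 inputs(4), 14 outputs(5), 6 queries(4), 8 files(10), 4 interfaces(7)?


UFP = EI*4 + EO*5 + EQ*4 + ILF*10 + EIF*7
UFP = 16*4 + 14*5 + 6*4 + 8*10 + 4*7
UFP = 64 + 70 + 24 + 80 + 28
UFP = 266

266


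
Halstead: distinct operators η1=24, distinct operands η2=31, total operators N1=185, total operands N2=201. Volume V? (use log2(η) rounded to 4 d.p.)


Formula: V = N * log2(η), where N = N1 + N2 and η = η1 + η2
η = 24 + 31 = 55
N = 185 + 201 = 386
log2(55) ≈ 5.7814
V = 386 * 5.7814 = 2231.62

2231.62


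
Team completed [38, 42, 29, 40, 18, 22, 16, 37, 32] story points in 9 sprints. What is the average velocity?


Formula: Avg velocity = Total points / Number of sprints
Points: [38, 42, 29, 40, 18, 22, 16, 37, 32]
Sum = 38 + 42 + 29 + 40 + 18 + 22 + 16 + 37 + 32 = 274
Avg velocity = 274 / 9 = 30.44 points/sprint

30.44 points/sprint


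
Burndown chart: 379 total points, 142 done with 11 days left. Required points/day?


Formula: Required rate = Remaining points / Days left
Remaining = 379 - 142 = 237 points
Required rate = 237 / 11 = 21.55 points/day

21.55 points/day


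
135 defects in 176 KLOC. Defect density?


Defect density = defects / KLOC
Defect density = 135 / 176
Defect density = 0.767 defects/KLOC

0.767 defects/KLOC


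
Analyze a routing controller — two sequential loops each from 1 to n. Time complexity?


Reasoning: sequential dominates: O(n) + O(n) = O(n)
Complexity: O(n)

O(n)


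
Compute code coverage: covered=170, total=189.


Coverage = covered / total * 100
Coverage = 170 / 189 * 100
Coverage = 89.95%

89.95%


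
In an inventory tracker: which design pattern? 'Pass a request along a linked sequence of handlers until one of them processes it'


This matches the Chain of Responsibility pattern

Chain of Responsibility


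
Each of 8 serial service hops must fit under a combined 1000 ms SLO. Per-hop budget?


Formula: per_stage = total_budget / stages
per_stage = 1000 / 8
per_stage = 125.0 ms

125.0 ms


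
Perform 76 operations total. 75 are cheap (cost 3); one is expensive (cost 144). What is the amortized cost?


Formula: Amortized cost = Total cost / Operations
Total cost = (75 * 3) + (1 * 144)
Total cost = 225 + 144 = 369
Amortized = 369 / 76 = 4.8553

4.8553


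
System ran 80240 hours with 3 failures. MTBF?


Formula: MTBF = Total operating time / Number of failures
MTBF = 80240 / 3
MTBF = 26746.67 hours

26746.67 hours


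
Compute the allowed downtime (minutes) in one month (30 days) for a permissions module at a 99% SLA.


Formula: allowed downtime = period * (100 - SLA) / 100
Period (month (30 days)) = 43200 minutes
Unavailability fraction = (100 - 99.0) / 100
Allowed downtime = 43200 * (100 - 99.0) / 100
Allowed downtime = 432.0 minutes

432.0 minutes


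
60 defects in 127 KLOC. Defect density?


Defect density = defects / KLOC
Defect density = 60 / 127
Defect density = 0.472 defects/KLOC

0.472 defects/KLOC


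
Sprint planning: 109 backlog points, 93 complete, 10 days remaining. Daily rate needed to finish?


Formula: Required rate = Remaining points / Days left
Remaining = 109 - 93 = 16 points
Required rate = 16 / 10 = 1.6 points/day

1.6 points/day


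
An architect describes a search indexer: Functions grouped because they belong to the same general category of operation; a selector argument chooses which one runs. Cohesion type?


Reasoning: Grouped by category of activity, not by data or sequence
Type: Logical cohesion

Logical cohesion


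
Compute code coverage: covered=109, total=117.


Coverage = covered / total * 100
Coverage = 109 / 117 * 100
Coverage = 93.16%

93.16%


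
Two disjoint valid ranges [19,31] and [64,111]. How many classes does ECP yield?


Valid ranges: [19,31] and [64,111]
Class 1: x < 19 — invalid
Class 2: 19 ≤ x ≤ 31 — valid
Class 3: 31 < x < 64 — invalid (gap between ranges)
Class 4: 64 ≤ x ≤ 111 — valid
Class 5: x > 111 — invalid
Total equivalence classes: 5

5 equivalence classes


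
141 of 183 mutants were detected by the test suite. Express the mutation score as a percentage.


Mutation score = killed / total * 100
Mutation score = 141 / 183 * 100
Mutation score = 77.05%

77.05%


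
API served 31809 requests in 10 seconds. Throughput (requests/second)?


Formula: throughput = requests / seconds
throughput = 31809 / 10
throughput = 3180.9 requests/second

3180.9 requests/second


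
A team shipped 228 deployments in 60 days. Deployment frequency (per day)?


Formula: deployments per day = releases / days
= 228 / 60
= 3.8 deploys/day
(equivalently, 26.6 deploys/week)

3.8 deploys/day


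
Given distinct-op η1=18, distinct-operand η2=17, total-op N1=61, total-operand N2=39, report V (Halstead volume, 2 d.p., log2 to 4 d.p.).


Formula: V = N * log2(η), where N = N1 + N2 and η = η1 + η2
η = 18 + 17 = 35
N = 61 + 39 = 100
log2(35) ≈ 5.1293
V = 100 * 5.1293 = 512.93

512.93


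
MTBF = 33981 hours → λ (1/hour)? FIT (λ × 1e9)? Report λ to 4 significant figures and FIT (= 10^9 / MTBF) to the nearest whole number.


Formula: λ = 1 / MTBF; FIT = λ × 1e9 = 1e9 / MTBF
λ = 1 / 33981 ≈ 2.943e-05 failures/hour
FIT = 1e9 / 33981 ≈ 29428 failures per 1e9 hours (nearest whole number)

λ = 2.943e-05 /h, FIT = 29428


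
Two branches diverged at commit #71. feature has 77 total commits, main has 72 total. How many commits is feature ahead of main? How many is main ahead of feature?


Common ancestor: commit #71
feature commits after divergence: 77 - 71 = 6
main commits after divergence: 72 - 71 = 1
feature is 6 commits ahead of main
main is 1 commits ahead of feature

feature ahead: 6, main ahead: 1


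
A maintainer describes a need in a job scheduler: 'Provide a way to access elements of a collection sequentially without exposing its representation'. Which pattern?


This matches the Iterator pattern

Iterator


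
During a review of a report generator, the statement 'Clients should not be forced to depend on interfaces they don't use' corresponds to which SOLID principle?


This describes the Interface Segregation Principle (ISP)

Interface Segregation Principle (ISP)


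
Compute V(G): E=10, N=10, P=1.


Formula: V(G) = E - N + 2P
V(G) = 10 - 10 + 2*1
V(G) = 0 + 2
V(G) = 2

2


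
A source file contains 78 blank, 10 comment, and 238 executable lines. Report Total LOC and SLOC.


Total LOC = blank + comment + code
Total LOC = 78 + 10 + 238 = 326
SLOC (source only) = code = 238

Total LOC: 326, SLOC: 238


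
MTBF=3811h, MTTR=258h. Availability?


Availability = MTBF / (MTBF + MTTR)
Availability = 3811 / (3811 + 258)
Availability = 3811 / 4069
Availability = 93.6594%

93.6594%


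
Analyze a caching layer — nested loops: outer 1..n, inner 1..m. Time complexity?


Reasoning: product of independent bounds
Complexity: O(n*m)

O(n*m)


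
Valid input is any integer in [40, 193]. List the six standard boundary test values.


Range: [40, 193]
Boundaries: just below min, min, min+1, max-1, max, just above max
Values: [39, 40, 41, 192, 193, 194]

[39, 40, 41, 192, 193, 194]


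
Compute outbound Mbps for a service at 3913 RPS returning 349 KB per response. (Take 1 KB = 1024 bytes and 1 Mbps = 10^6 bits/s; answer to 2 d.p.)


Formula: Mbps = payload_bytes * RPS * 8 / 1e6
Payload per request = 349 KB = 349 * 1024 = 357376 bytes
Total bytes/sec = 357376 * 3913 = 1398412288
Total bits/sec = 1398412288 * 8 = 11187298304
Mbps = 11187298304 / 1e6 = 11187.3

11187.3 Mbps


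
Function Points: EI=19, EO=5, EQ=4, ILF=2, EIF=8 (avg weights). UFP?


UFP = EI*4 + EO*5 + EQ*4 + ILF*10 + EIF*7
UFP = 19*4 + 5*5 + 4*4 + 2*10 + 8*7
UFP = 76 + 25 + 16 + 20 + 56
UFP = 193

193


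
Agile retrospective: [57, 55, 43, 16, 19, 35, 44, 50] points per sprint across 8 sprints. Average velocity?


Formula: Avg velocity = Total points / Number of sprints
Points: [57, 55, 43, 16, 19, 35, 44, 50]
Sum = 57 + 55 + 43 + 16 + 19 + 35 + 44 + 50 = 319
Avg velocity = 319 / 8 = 39.88 points/sprint

39.88 points/sprint


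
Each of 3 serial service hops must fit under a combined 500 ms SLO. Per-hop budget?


Formula: per_stage = total_budget / stages
per_stage = 500 / 3
per_stage = 166.67 ms

166.67 ms


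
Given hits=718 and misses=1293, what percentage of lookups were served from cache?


Formula: hit rate = hits / (hits + misses) * 100
hit rate = 718 / (718 + 1293) * 100
hit rate = 718 / 2011 * 100
hit rate = 35.7%

35.7%


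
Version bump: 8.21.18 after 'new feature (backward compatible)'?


Current: 8.21.18
Change category: 'new feature (backward compatible)' → minor bump
SemVer rule: minor bump → increment MINOR, reset PATCH to 0 (MAJOR unchanged)
New: 8.22.0

8.22.0


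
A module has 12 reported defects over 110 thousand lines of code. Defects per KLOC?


Defect density = defects / KLOC
Defect density = 12 / 110
Defect density = 0.109 defects/KLOC

0.109 defects/KLOC


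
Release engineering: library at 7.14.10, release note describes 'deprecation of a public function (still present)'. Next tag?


Current: 7.14.10
Change category: 'deprecation of a public function (still present)' → minor bump
SemVer rule: minor bump → increment MINOR, reset PATCH to 0 (MAJOR unchanged)
New: 7.15.0

7.15.0


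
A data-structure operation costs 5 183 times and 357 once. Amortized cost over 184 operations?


Formula: Amortized cost = Total cost / Operations
Total cost = (183 * 5) + (1 * 357)
Total cost = 915 + 357 = 1272
Amortized = 1272 / 184 = 6.913

6.913


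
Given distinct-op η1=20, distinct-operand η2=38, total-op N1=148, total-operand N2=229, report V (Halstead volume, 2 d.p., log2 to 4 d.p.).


Formula: V = N * log2(η), where N = N1 + N2 and η = η1 + η2
η = 20 + 38 = 58
N = 148 + 229 = 377
log2(58) ≈ 5.8580
V = 377 * 5.8580 = 2208.47

2208.47


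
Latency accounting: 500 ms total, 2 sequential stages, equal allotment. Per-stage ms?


Formula: per_stage = total_budget / stages
per_stage = 500 / 2
per_stage = 250.0 ms

250.0 ms


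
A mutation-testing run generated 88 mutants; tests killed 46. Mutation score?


Mutation score = killed / total * 100
Mutation score = 46 / 88 * 100
Mutation score = 52.27%

52.27%


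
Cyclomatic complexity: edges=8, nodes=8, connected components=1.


Formula: V(G) = E - N + 2P
V(G) = 8 - 8 + 2*1
V(G) = 0 + 2
V(G) = 2

2


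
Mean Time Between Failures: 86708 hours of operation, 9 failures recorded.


Formula: MTBF = Total operating time / Number of failures
MTBF = 86708 / 9
MTBF = 9634.22 hours

9634.22 hours


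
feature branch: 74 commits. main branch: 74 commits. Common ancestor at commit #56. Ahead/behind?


Common ancestor: commit #56
feature commits after divergence: 74 - 56 = 18
main commits after divergence: 74 - 56 = 18
feature is 18 commits ahead of main
main is 18 commits ahead of feature

feature ahead: 18, main ahead: 18


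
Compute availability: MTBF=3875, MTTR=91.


Availability = MTBF / (MTBF + MTTR)
Availability = 3875 / (3875 + 91)
Availability = 3875 / 3966
Availability = 97.7055%

97.7055%


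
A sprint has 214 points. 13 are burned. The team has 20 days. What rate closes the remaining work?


Formula: Required rate = Remaining points / Days left
Remaining = 214 - 13 = 201 points
Required rate = 201 / 20 = 10.05 points/day

10.05 points/day


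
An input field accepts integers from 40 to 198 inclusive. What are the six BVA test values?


Range: [40, 198]
Boundaries: just below min, min, min+1, max-1, max, just above max
Values: [39, 40, 41, 197, 198, 199]

[39, 40, 41, 197, 198, 199]


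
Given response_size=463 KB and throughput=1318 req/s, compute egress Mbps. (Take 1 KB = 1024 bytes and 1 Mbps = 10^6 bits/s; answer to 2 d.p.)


Formula: Mbps = payload_bytes * RPS * 8 / 1e6
Payload per request = 463 KB = 463 * 1024 = 474112 bytes
Total bytes/sec = 474112 * 1318 = 624879616
Total bits/sec = 624879616 * 8 = 4999036928
Mbps = 4999036928 / 1e6 = 4999.04

4999.04 Mbps


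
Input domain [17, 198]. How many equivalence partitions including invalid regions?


Valid range: [17, 198]
Class 1: x < 17 — invalid
Class 2: 17 ≤ x ≤ 198 — valid
Class 3: x > 198 — invalid
Total equivalence classes: 3

3 equivalence classes


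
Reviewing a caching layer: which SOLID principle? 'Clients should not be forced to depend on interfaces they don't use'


This describes the Interface Segregation Principle (ISP)

Interface Segregation Principle (ISP)


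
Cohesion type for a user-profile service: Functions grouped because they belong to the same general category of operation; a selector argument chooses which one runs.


Reasoning: Grouped by category of activity, not by data or sequence
Type: Logical cohesion

Logical cohesion


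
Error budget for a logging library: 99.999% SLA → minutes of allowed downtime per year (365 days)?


Formula: allowed downtime = period * (100 - SLA) / 100
Period (year (365 days)) = 525600 minutes
Unavailability fraction = (100 - 99.999) / 100
Allowed downtime = 525600 * (100 - 99.999) / 100
Allowed downtime = 5.256 minutes

5.256 minutes


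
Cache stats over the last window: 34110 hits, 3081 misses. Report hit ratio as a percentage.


Formula: hit rate = hits / (hits + misses) * 100
hit rate = 34110 / (34110 + 3081) * 100
hit rate = 34110 / 37191 * 100
hit rate = 91.72%

91.72%


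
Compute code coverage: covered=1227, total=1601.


Coverage = covered / total * 100
Coverage = 1227 / 1601 * 100
Coverage = 76.64%

76.64%


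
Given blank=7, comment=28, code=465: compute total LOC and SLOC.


Total LOC = blank + comment + code
Total LOC = 7 + 28 + 465 = 500
SLOC (source only) = code = 465

Total LOC: 500, SLOC: 465


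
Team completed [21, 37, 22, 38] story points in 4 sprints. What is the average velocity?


Formula: Avg velocity = Total points / Number of sprints
Points: [21, 37, 22, 38]
Sum = 21 + 37 + 22 + 38 = 118
Avg velocity = 118 / 4 = 29.5 points/sprint

29.5 points/sprint


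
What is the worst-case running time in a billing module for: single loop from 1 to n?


Reasoning: one pass through n items
Complexity: O(n)

O(n)


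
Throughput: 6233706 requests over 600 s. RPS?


Formula: throughput = requests / seconds
throughput = 6233706 / 600
throughput = 10389.51 requests/second

10389.51 requests/second


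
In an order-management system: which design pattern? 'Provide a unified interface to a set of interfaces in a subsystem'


This matches the Facade pattern

Facade


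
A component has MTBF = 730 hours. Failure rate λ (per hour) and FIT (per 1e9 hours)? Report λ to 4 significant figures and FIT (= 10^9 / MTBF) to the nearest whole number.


Formula: λ = 1 / MTBF; FIT = λ × 1e9 = 1e9 / MTBF
λ = 1 / 730 ≈ 1.370e-03 failures/hour
FIT = 1e9 / 730 ≈ 1369863 failures per 1e9 hours (nearest whole number)

λ = 1.370e-03 /h, FIT = 1369863


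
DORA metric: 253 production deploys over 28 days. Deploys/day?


Formula: deployments per day = releases / days
= 253 / 28
= 9.036 deploys/day
(equivalently, 63.25 deploys/week)

9.036 deploys/day


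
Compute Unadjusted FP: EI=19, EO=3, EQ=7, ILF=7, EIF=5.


UFP = EI*4 + EO*5 + EQ*4 + ILF*10 + EIF*7
UFP = 19*4 + 3*5 + 7*4 + 7*10 + 5*7
UFP = 76 + 15 + 28 + 70 + 35
UFP = 224

224


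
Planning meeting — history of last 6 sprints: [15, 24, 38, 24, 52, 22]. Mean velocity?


Formula: Avg velocity = Total points / Number of sprints
Points: [15, 24, 38, 24, 52, 22]
Sum = 15 + 24 + 38 + 24 + 52 + 22 = 175
Avg velocity = 175 / 6 = 29.17 points/sprint

29.17 points/sprint
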